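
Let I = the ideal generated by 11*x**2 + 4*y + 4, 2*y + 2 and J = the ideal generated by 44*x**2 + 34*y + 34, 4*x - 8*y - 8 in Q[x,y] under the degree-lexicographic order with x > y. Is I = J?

No, the ideals differ.

Two ideals are equal iff their reduced Gröbner bases coincide (the reduced basis is unique for a fixed ordering).
Buchberger on the first generating set:
f_1 = 11*x**2 + 4*y + 4, LT = x**2.
f_2 = 2*y + 2, LT = y.

The S-polynomials (S(f_1,f_2)) all reduce to 0 modulo the current basis, so we have a Gröbner basis.
Inter-reduce: drop elements whose leading term is divisible by another's, tail-reduce, and make monic.
Reduced Gröbner basis: {x**2, y + 1}.

Buchberger on the second generating set:
h_1 = 44*x**2 + 34*y + 34, LT = x**2.
h_2 = 4*x - 8*y - 8, LT = x.

S(h_1,h_2): lcm = x**2. S = 2*x*y + 2*x + 17/22*y + 17/22.
  leading term x*y: subtract (1/2*y)·h_2 from 2*x*y + 2*x + 17/22*y + 17/22 → 4*y**2 + 2*x + 105/22*y + 17/22
  leading term y**2: no divisor's leading term divides it; move 4*y**2 to the remainder.
  leading term x: subtract (1/2)·h_2 from 2*x + 105/22*y + 17/22 → 193/22*y + 105/22
  leading term y: no divisor's leading term divides it; move 193/22*y to the remainder.
  leading term 1: no divisor's leading term divides it; move 105/22 to the remainder.
  remainder 4*y**2 + 193/22*y + 105/22 ≠ 0; add k_3 = 4*y**2 + 193/22*y + 105/22 to the basis.

The other S-polynomials (S(h_1,k_3), S(h_2,k_3)) all reduce to 0 modulo the current basis, so we have a Gröbner basis.
Inter-reduce: drop elements whose leading term is divisible by another's, tail-reduce, and make monic.
Reduced Gröbner basis: {y**2 + 193/88*y + 105/88, x - 2*y - 2}.

The bases are distinct; the ideals are different.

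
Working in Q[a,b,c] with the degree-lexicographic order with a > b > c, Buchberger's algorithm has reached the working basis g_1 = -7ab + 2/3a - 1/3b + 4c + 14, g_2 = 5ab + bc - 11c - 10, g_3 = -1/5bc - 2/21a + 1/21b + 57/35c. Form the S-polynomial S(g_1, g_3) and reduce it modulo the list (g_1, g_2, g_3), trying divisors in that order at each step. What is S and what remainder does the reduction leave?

S(g_1, g_3) = -10/21a^2 + 5/21ab + 169/21ac + 1/21bc - 4/7c^2 - 2c; remainder on division = -10/21a^2 + 169/21ac - 4/7c^2 - 31/21c + 10/21.

lcm(LM(g_1), LM(g_3)) = abc.
S = (lcm/LT(g_1))·g_1 − (lcm/LT(g_3))·g_3 = -10/21a^2 + 5/21ab + 169/21ac + 1/21bc - 4/7c^2 - 2c.
Reduce S modulo (g_1, g_2, g_3) in that order:
  leading term a^2: no divisor's leading term divides it; move -10/21a^2 to the remainder.
  leading term ab: subtract (-5/147)·g_1 from 5/21ab + 169/21ac + 1/21bc - 4/7c^2 - 2c → 169/21ac + 1/21bc - 4/7c^2 + 10/441a - 5/441b - 274/147c + 10/21
  leading term ac: no divisor's leading term divides it; move 169/21ac to the remainder.
  leading term bc: subtract (-5/21)·g_3 from 1/21bc - 4/7c^2 + 10/441a - 5/441b - 274/147c + 10/21 → -4/7c^2 - 31/21c + 10/21
  leading term c^2: no divisor's leading term divides it; move -4/7c^2 to the remainder.
  leading term c: no divisor's leading term divides it; move -31/21c to the remainder.
  leading term 1: no divisor's leading term divides it; move 10/21 to the remainder.
The remainder -10/21a^2 + 169/21ac - 4/7c^2 - 31/21c + 10/21 is nonzero, so it would be added as the next basis element.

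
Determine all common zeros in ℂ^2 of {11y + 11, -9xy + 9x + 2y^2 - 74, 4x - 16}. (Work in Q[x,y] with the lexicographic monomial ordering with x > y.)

{(4, -1)}

Compute a lex Gröbner basis by Buchberger's algorithm.
f_1 = 11y + 11, LT = y.
f_2 = -9xy + 9x + 2y^2 - 74, LT = xy.
f_3 = 4x - 16, LT = x.

S(f_1,f_2): lcm = xy. S = 2x + 2/9y^2 - 74/9.
  leading term x: subtract (1/2)·f_3 from 2x + 2/9y^2 - 74/9 → 2/9y^2 - 2/9
  leading term y^2: subtract (2/99y)·f_1 from 2/9y^2 - 2/9 → -2/9y - 2/9
  leading term y: subtract (-2/99)·f_1 from -2/9y - 2/9 → 0
  remainder 0.

S(f_1,f_3): leading monomials are coprime, so the S-polynomial reduces to 0 (Buchberger's first criterion).
S(f_2,f_3): lcm = xy. S = -x - 2/9y^2 + 4y + 74/9.
  leading term x: subtract (-1/4)·f_3 from -x - 2/9y^2 + 4y + 74/9 → -2/9y^2 + 4y + 38/9
  leading term y^2: subtract (-2/99y)·f_1 from -2/9y^2 + 4y + 38/9 → 38/9y + 38/9
  leading term y: subtract (38/99)·f_1 from 38/9y + 38/9 → 0
  remainder 0.

Every S-polynomial of the final basis reduces to 0, so we have a Gröbner basis.
Inter-reduce: drop elements whose leading term is divisible by another's, tail-reduce, and make monic.
Reduced Gröbner basis: {x - 4, y + 1}.

Elimination: the polynomial y + 1 lies in the elimination ideal for y, so y ∈ {-1}. For each such y, the remaining basis elements (now univariate) give the rest of the solution.
  y = -1: the earlier basis element becomes x - 4 = 0, giving x = 4 — point (4, -1).
Zero-dimensionality of the ideal guarantees finitely many solutions over ℂ.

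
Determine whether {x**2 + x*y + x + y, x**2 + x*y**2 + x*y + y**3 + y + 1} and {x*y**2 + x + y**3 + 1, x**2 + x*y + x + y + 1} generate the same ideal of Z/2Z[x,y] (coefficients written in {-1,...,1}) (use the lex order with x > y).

No, the ideals differ.

Since reduced Gröbner bases are canonical representatives of ideals under a given ordering, it suffices to compute and compare them.
Buchberger on the first generating set:
f_1 = x**2 + x*y + x + y, LT = x**2.
f_2 = x**2 + x*y**2 + x*y + y**3 + y + 1, LT = x**2.

S(f_1,f_2): lcm = x**2. S = x*y**2 + x + y**3 + 1.
  leading term x*y**2: no divisor's leading term divides it; move x*y**2 to the remainder.
  leading term x: no divisor's leading term divides it; move x to the remainder.
  leading term y**3: no divisor's leading term divides it; move y**3 to the remainder.
  leading term 1: no divisor's leading term divides it; move 1 to the remainder.
  remainder x*y**2 + x + y**3 + 1 ≠ 0; add g_3 = x*y**2 + x + y**3 + 1 to the basis.

S(f_1,g_3): lcm = x**2*y**2. S = x**2 + x*y**2 + x + y**3.
  leading term x**2: subtract (1)·f_1 from x**2 + x*y**2 + x + y**3 → x*y**2 + x*y + y**3 + y
  leading term x*y**2: subtract (1)·g_3 from x*y**2 + x*y + y**3 + y → x*y + x + y + 1
  leading term x*y: no divisor's leading term divides it; move x*y to the remainder.
  leading term x: no divisor's leading term divides it; move x to the remainder.
  leading term y: no divisor's leading term divides it; move y to the remainder.
  leading term 1: no divisor's leading term divides it; move 1 to the remainder.
  remainder x*y + x + y + 1 ≠ 0; add g_4 = x*y + x + y + 1 to the basis.

S(f_1,g_4): lcm = x**2*y. S = x**2 + x*y**2 + x + y**2.
  leading term x**2: subtract (1)·f_1 from x**2 + x*y**2 + x + y**2 → x*y**2 + x*y + y**2 + y
  leading term x*y**2: subtract (1)·g_3 from x*y**2 + x*y + y**2 + y → x*y + x + y**3 + y**2 + y + 1
  leading term x*y: subtract (1)·g_4 from x*y + x + y**3 + y**2 + y + 1 → y**3 + y**2
  leading term y**3: no divisor's leading term divides it; move y**3 to the remainder.
  leading term y**2: no divisor's leading term divides it; move y**2 to the remainder.
  remainder y**3 + y**2 ≠ 0; add g_5 = y**3 + y**2 to the basis.

The other S-polynomials (S(f_2,g_3), S(f_2,g_4), S(g_3,g_4), S(f_1,g_5), S(f_2,g_5), S(g_3,g_5), S(g_4,g_5)) all reduce to 0 modulo the current basis, so we have a Gröbner basis.
Inter-reduce: drop elements whose leading term is divisible by another's, tail-reduce, and make monic.
Reduced Gröbner basis: {x**2 + 1, x*y + x + y + 1, y**3 + y**2}.

Buchberger on the second generating set:
h_1 = x*y**2 + x + y**3 + 1, LT = x*y**2.
h_2 = x**2 + x*y + x + y + 1, LT = x**2.

S(h_1,h_2): lcm = x**2*y**2. S = x**2 + x*y**2 + x + y**3 + y**2.
  leading term x**2: subtract (1)·h_2 from x**2 + x*y**2 + x + y**3 + y**2 → x*y**2 + x*y + y**3 + y**2 + y + 1
  leading term x*y**2: subtract (1)·h_1 from x*y**2 + x*y + y**3 + y**2 + y + 1 → x*y + x + y**2 + y
  leading term x*y: no divisor's leading term divides it; move x*y to the remainder.
  leading term x: no divisor's leading term divides it; move x to the remainder.
  leading term y**2: no divisor's leading term divides it; move y**2 to the remainder.
  leading term y: no divisor's leading term divides it; move y to the remainder.
  remainder x*y + x + y**2 + y ≠ 0; add k_3 = x*y + x + y**2 + y to the basis.

S(h_1,k_3): lcm = x*y**2. S = x*y + x + y**2 + 1.
  leading term x*y: subtract (1)·k_3 from x*y + x + y**2 + 1 → y + 1
  leading term y: no divisor's leading term divides it; move y to the remainder.
  leading term 1: no divisor's leading term divides it; move 1 to the remainder.
  remainder y + 1 ≠ 0; add k_4 = y + 1 to the basis.

The other S-polynomials (S(h_2,k_3), S(h_1,k_4), S(h_2,k_4), S(k_3,k_4)) all reduce to 0 modulo the current basis, so we have a Gröbner basis.
Inter-reduce: drop elements whose leading term is divisible by another's, tail-reduce, and make monic.
Reduced Gröbner basis: {x**2, y + 1}.

Since the reduced bases disagree, the two ideals are not the same.
The choice of monomial ordering does not affect the verdict — as long as both bases are computed under the same ordering, their equality decides ideal equality.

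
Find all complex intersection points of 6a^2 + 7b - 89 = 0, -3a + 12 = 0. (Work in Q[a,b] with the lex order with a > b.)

{(4, -1)}

Compute a lex Gröbner basis by Buchberger's algorithm.
f_1 = 6a^2 + 7b - 89, LT = a^2.
f_2 = -3a + 12, LT = a.

S(f_1,f_2): lcm = a^2. S = 4a + 7/6b - 89/6.
  leading term a: subtract (-4/3)·f_2 from 4a + 7/6b - 89/6 → 7/6b + 7/6
  leading term b: no divisor's leading term divides it; move 7/6b to the remainder.
  leading term 1: no divisor's leading term divides it; move 7/6 to the remainder.
  remainder 7/6b + 7/6 ≠ 0; add h_3 = 7/6b + 7/6 to the basis.

The other S-polynomials (S(f_1,h_3), S(f_2,h_3)) all reduce to 0 modulo the current basis, so we have a Gröbner basis.
Inter-reduce: drop elements whose leading term is divisible by another's, tail-reduce, and make monic.
Reduced Gröbner basis: {a - 4, b + 1}.

Since the basis is lex-ordered, b + 1 is univariate in b. Its roots are {-1}. Back-substituting each root into the other basis elements fixes the other coordinates.
  b = -1: the earlier basis element becomes a - 4 = 0, giving a = 4 — point (4, -1).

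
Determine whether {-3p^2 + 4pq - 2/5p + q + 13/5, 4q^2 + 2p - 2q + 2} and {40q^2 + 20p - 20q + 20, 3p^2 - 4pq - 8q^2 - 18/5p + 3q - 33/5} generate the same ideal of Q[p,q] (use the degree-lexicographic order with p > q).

Since reduced Gröbner bases are canonical representatives of ideals under a given ordering, it suffices to compute and compare them.
Buchberger on the first generating set:
f_1 = -3p^2 + 4pq - 2/5p + q + 13/5, LT = p^2.
f_2 = 4q^2 + 2p - 2q + 2, LT = q^2.

S(f_1,f_2): leading monomials are coprime, so the S-polynomial reduces to 0 (Buchberger's first criterion).
Every S-polynomial of the final basis reduces to 0, so we have a Gröbner basis.
Inter-reduce: drop elements whose leading term is divisible by another's, tail-reduce, and make monic.
Reduced Gröbner basis: {p^2 - 4/3pq + 2/15p - 1/3q - 13/15, q^2 + 1/2p - 1/2q + 1/2}.

Buchberger on the second generating set:
h_1 = 40q^2 + 20p - 20q + 20, LT = q^2.
h_2 = 3p^2 - 4pq - 8q^2 - 18/5p + 3q - 33/5, LT = p^2.

S(h_1,h_2): leading monomials are coprime, so the S-polynomial reduces to 0 (Buchberger's first criterion).
Every S-polynomial of the final basis reduces to 0, so we have a Gröbner basis.
Inter-reduce: drop elements whose leading term is divisible by another's, tail-reduce, and make monic.
Reduced Gröbner basis: {p^2 - 4/3pq + 2/15p - 1/3q - 13/15, q^2 + 1/2p - 1/2q + 1/2}.

Same reduced basis, so the two generating sets span the same ideal.

Yes, the ideals are equal.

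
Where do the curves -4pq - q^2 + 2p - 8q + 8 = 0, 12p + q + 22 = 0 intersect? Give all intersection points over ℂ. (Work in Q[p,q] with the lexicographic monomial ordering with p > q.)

Compute a lex Gröbner basis by Buchberger's algorithm.
f_1 = -4pq + 2p - q^2 - 8q + 8, LT = pq.
f_2 = 12p + q + 22, LT = p.

S(f_1,f_2): lcm = pq. S = -1/2p + 1/6q^2 + 1/6q - 2.
  leading term p: subtract (-1/24)·f_2 from -1/2p + 1/6q^2 + 1/6q - 2 → 1/6q^2 + 5/24q - 13/12
  leading term q^2: no divisor's leading term divides it; move 1/6q^2 to the remainder.
  leading term q: no divisor's leading term divides it; move 5/24q to the remainder.
  leading term 1: no divisor's leading term divides it; move -13/12 to the remainder.
  remainder 1/6q^2 + 5/24q - 13/12 ≠ 0; add h_3 = 1/6q^2 + 5/24q - 13/12 to the basis.

The other S-polynomials (S(f_1,h_3), S(f_2,h_3)) all reduce to 0 modulo the current basis, so we have a Gröbner basis.
Inter-reduce: drop elements whose leading term is divisible by another's, tail-reduce, and make monic.
Reduced Gröbner basis: {p + 1/12q + 11/6, q^2 + 5/4q - 13/2}.

Since the basis is lex-ordered, q^2 + 5/4q - 13/2 is univariate in q. Its roots are {-13/4, 2}. Back-substituting each root into the other basis elements fixes the other coordinates.
  q = -13/4: the earlier basis element becomes p + 25/16 = 0, giving p = -25/16 — point (-25/16, -13/4).
  q = 2: the earlier basis element becomes p + 2 = 0, giving p = -2 — point (-2, 2).
Check: every point annihilates each of the original generators.

{(-25/16, -13/4), (-2, 2)}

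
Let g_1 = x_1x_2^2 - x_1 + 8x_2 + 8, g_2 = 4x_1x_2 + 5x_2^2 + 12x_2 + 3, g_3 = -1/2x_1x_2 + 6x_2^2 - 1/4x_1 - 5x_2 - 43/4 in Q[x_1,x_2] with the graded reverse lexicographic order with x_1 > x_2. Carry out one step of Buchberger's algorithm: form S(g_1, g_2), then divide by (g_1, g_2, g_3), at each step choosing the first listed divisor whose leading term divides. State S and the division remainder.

lcm(LM(g_1), LM(g_2)) = x_1x_2^2.
S = (lcm/LT(g_1))·g_1 − (lcm/LT(g_2))·g_2 = -5/4x_2^3 - 3x_2^2 - x_1 + 29/4x_2 + 8.
Reduce S modulo (g_1, g_2, g_3) in that order:
  leading term x_2^3: no divisor's leading term divides it; move -5/4x_2^3 to the remainder.
  leading term x_2^2: no divisor's leading term divides it; move -3x_2^2 to the remainder.
  leading term x_1: no divisor's leading term divides it; move -x_1 to the remainder.
  leading term x_2: no divisor's leading term divides it; move 29/4x_2 to the remainder.
  leading term 1: no divisor's leading term divides it; move 8 to the remainder.
The remainder -5/4x_2^3 - 3x_2^2 - x_1 + 29/4x_2 + 8 is nonzero, so it would be added as the next basis element.

S(g_1, g_2) = -5/4x_2^3 - 3x_2^2 - x_1 + 29/4x_2 + 8; remainder on division = -5/4x_2^3 - 3x_2^2 - x_1 + 29/4x_2 + 8.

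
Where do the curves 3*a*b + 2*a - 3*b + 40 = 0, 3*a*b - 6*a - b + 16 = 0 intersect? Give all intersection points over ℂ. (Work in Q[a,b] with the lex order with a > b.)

Compute a lex Gröbner basis by Buchberger's algorithm.
f_1 = 3*a*b + 2*a - 3*b + 40, LT = a*b.
f_2 = 3*a*b - 6*a - b + 16, LT = a*b.

S(f_1,f_2): lcm = a*b. S = 8/3*a - 2/3*b + 8.
  leading term a: no divisor's leading term divides it; move 8/3*a to the remainder.
  leading term b: no divisor's leading term divides it; move -2/3*b to the remainder.
  leading term 1: no divisor's leading term divides it; move 8 to the remainder.
  remainder 8/3*a - 2/3*b + 8 ≠ 0; add h_3 = 8/3*a - 2/3*b + 8 to the basis.

S(f_1,h_3): lcm = a*b. S = 2/3*a + 1/4*b**2 - 4*b + 40/3.
  leading term a: subtract (1/4)·h_3 from 2/3*a + 1/4*b**2 - 4*b + 40/3 → 1/4*b**2 - 23/6*b + 34/3
  leading term b**2: no divisor's leading term divides it; move 1/4*b**2 to the remainder.
  leading term b: no divisor's leading term divides it; move -23/6*b to the remainder.
  leading term 1: no divisor's leading term divides it; move 34/3 to the remainder.
  remainder 1/4*b**2 - 23/6*b + 34/3 ≠ 0; add h_4 = 1/4*b**2 - 23/6*b + 34/3 to the basis.

The other S-polynomials (S(f_2,h_3), S(f_1,h_4), S(f_2,h_4), S(h_3,h_4)) all reduce to 0 modulo the current basis, so we have a Gröbner basis.
Inter-reduce: drop elements whose leading term is divisible by another's, tail-reduce, and make monic.
Reduced Gröbner basis: {a - 1/4*b + 3, b**2 - 46/3*b + 136/3}.

Elimination: the polynomial b**2 - 46/3*b + 136/3 lies in the elimination ideal for b, so b ∈ {4, 34/3}. For each such b, the remaining basis elements (now univariate) give the rest of the solution.
  b = 4: the earlier basis element becomes a + 2 = 0, giving a = -2 — point (-2, 4).
  b = 34/3: the earlier basis element becomes a + 1/6 = 0, giving a = -1/6 — point (-1/6, 34/3).
Substituting each solution back into the original system confirms all equations vanish.

{(-2, 4), (-1/6, 34/3)}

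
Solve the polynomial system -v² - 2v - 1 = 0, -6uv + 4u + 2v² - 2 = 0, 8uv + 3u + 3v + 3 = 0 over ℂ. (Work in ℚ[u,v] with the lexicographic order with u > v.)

{(0, -1)}

Compute a lex Gröbner basis by Buchberger's algorithm.
f_1 = -v² - 2v - 1, LT = v².
f_2 = -6uv + 4u + 2v² - 2, LT = uv.
f_3 = 8uv + 3u + 3v + 3, LT = uv.

S(f_1,f_2): lcm = uv². S = 8/3uv + u + ⅓v³ - ⅓v.
  reduce S modulo (f_1, f_2, f_3):
  remainder 25/9u - 10/9v - 10/9 ≠ 0; add h_4 = 25/9u - 10/9v - 10/9 to the basis.

S(f_1,f_3): lcm = uv². S = 13/8uv + u - ⅜v² - ⅜v.
  reduce S modulo (f_1, f_2, f_3, h_4):
  remainder ⅛v + ⅛ ≠ 0; add h_5 = ⅛v + ⅛ to the basis.

The other S-polynomials (S(f_2,f_3), S(f_1,h_4), S(f_2,h_4), S(f_3,h_4), S(f_1,h_5), S(f_2,h_5), S(f_3,h_5), S(h_4,h_5)) all reduce to 0 modulo the current basis, so we have a Gröbner basis.
Inter-reduce: drop elements whose leading term is divisible by another's, tail-reduce, and make monic.
Reduced Gröbner basis: {u, v + 1}.

Elimination: the polynomial v + 1 lies in the elimination ideal for v, so v ∈ {-1}. For each such v, the remaining basis elements (now univariate) give the rest of the solution.
  v = -1: the earlier basis element becomes u = 0, giving u = 0 — point (0, -1).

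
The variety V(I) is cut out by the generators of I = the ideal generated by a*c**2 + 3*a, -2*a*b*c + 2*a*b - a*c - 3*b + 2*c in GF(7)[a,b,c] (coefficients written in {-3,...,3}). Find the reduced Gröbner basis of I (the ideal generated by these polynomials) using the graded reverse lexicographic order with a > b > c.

G = {a*c**2 + 3*a, b*c**2 - 3*c**3 + 3*b - 2*c, a*b - a*c - 3*b*c + 2*c**2 + 3*a - 3*b + 2*c}

This is the nonlinear analogue of row-reducing a linear system.

f_1 = a*c**2 + 3*a, LT = a*c**2.
f_2 = -2*a*b*c + 2*a*b - a*c - 3*b + 2*c, LT = a*b*c.

S(f_1,f_2): lcm = a*b*c**2. S = a*b*c + 3*a*c**2 + 3*a*b + 2*b*c + c**2.
  leading term a*b*c: subtract (3)·f_2 from a*b*c + 3*a*c**2 + 3*a*b + 2*b*c + c**2 → 3*a*c**2 - 3*a*b + 3*a*c + 2*b*c + c**2 + 2*b + c
  leading term a*c**2: subtract (3)·f_1 from 3*a*c**2 - 3*a*b + 3*a*c + 2*b*c + c**2 + 2*b + c → -3*a*b + 3*a*c + 2*b*c + c**2 - 2*a + 2*b + c
  leading term a*b: no divisor's leading term divides it; move -3*a*b to the remainder.
  leading term a*c: no divisor's leading term divides it; move 3*a*c to the remainder.
  leading term b*c: no divisor's leading term divides it; move 2*b*c to the remainder.
  leading term c**2: no divisor's leading term divides it; move c**2 to the remainder.
  leading term a: no divisor's leading term divides it; move -2*a to the remainder.
  leading term b: no divisor's leading term divides it; move 2*b to the remainder.
  leading term c: no divisor's leading term divides it; move c to the remainder.
  remainder -3*a*b + 3*a*c + 2*b*c + c**2 - 2*a + 2*b + c ≠ 0; add g_3 = -3*a*b + 3*a*c + 2*b*c + c**2 - 2*a + 2*b + c to the basis.

S(f_1,g_3): lcm = a*b*c**2. S = a*c**3 + 3*b*c**3 - 2*c**4 - 3*a*c**2 + 3*b*c**2 - 2*c**3 + 3*a*b.
  leading term a*c**3: subtract (c)·f_1 from a*c**3 + 3*b*c**3 - 2*c**4 - 3*a*c**2 + 3*b*c**2 - 2*c**3 + 3*a*b → 3*b*c**3 - 2*c**4 - 3*a*c**2 + 3*b*c**2 - 2*c**3 + 3*a*b - 3*a*c
  leading term b*c**3: no divisor's leading term divides it; move 3*b*c**3 to the remainder.
  leading term c**4: no divisor's leading term divides it; move -2*c**4 to the remainder.
  leading term a*c**2: subtract (-3)·f_1 from -3*a*c**2 + 3*b*c**2 - 2*c**3 + 3*a*b - 3*a*c → 3*b*c**2 - 2*c**3 + 3*a*b - 3*a*c + 2*a
  leading term b*c**2: no divisor's leading term divides it; move 3*b*c**2 to the remainder.
  leading term c**3: no divisor's leading term divides it; move -2*c**3 to the remainder.
  leading term a*b: subtract (-1)·g_3 from 3*a*b - 3*a*c + 2*a → 2*b*c + c**2 + 2*b + c
  leading term b*c: no divisor's leading term divides it; move 2*b*c to the remainder.
  leading term c**2: no divisor's leading term divides it; move c**2 to the remainder.
  leading term b: no divisor's leading term divides it; move 2*b to the remainder.
  leading term c: no divisor's leading term divides it; move c to the remainder.
  remainder 3*b*c**3 - 2*c**4 + 3*b*c**2 - 2*c**3 + 2*b*c + c**2 + 2*b + c ≠ 0; add g_4 = 3*b*c**3 - 2*c**4 + 3*b*c**2 - 2*c**3 + 2*b*c + c**2 + 2*b + c to the basis.

S(f_2,g_3): lcm = a*b*c. S = a*c**2 + 3*b*c**2 - 2*c**3 - a*b + a*c + 3*b*c - 2*c**2 - 2*b - c.
  leading term a*c**2: subtract (1)·f_1 from a*c**2 + 3*b*c**2 - 2*c**3 - a*b + a*c + 3*b*c - 2*c**2 - 2*b - c → 3*b*c**2 - 2*c**3 - a*b + a*c + 3*b*c - 2*c**2 - 3*a - 2*b - c
  leading term b*c**2: no divisor's leading term divides it; move 3*b*c**2 to the remainder.
  leading term c**3: no divisor's leading term divides it; move -2*c**3 to the remainder.
  leading term a*b: subtract (-2)·g_3 from -a*b + a*c + 3*b*c - 2*c**2 - 3*a - 2*b - c → 2*b + c
  leading term b: no divisor's leading term divides it; move 2*b to the remainder.
  leading term c: no divisor's leading term divides it; move c to the remainder.
  remainder 3*b*c**2 - 2*c**3 + 2*b + c ≠ 0; add g_5 = 3*b*c**2 - 2*c**3 + 2*b + c to the basis.

The other S-polynomials (S(f_1,g_4), S(f_2,g_4), S(g_3,g_4), S(f_1,g_5), S(f_2,g_5), S(g_3,g_5), S(g_4,g_5)) all reduce to 0 modulo the current basis, so we have a Gröbner basis.
Inter-reduce: drop elements whose leading term is divisible by another's, tail-reduce, and make monic.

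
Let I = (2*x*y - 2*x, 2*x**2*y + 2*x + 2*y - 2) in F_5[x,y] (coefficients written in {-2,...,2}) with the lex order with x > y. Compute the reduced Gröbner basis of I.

G = {x**2 + x + y - 1, x*y - x, y**2 - 2*y + 1}

f_1 = 2*x*y - 2*x, LT = x*y.
f_2 = 2*x**2*y + 2*x + 2*y - 2, LT = x**2*y.

S(f_1,f_2): lcm = x**2*y. S = -x**2 - x - y + 1.
  leading term x**2: no divisor's leading term divides it; move -x**2 to the remainder.
  leading term x: no divisor's leading term divides it; move -x to the remainder.
  leading term y: no divisor's leading term divides it; move -y to the remainder.
  leading term 1: no divisor's leading term divides it; move 1 to the remainder.
  remainder -x**2 - x - y + 1 ≠ 0; add g_3 = -x**2 - x - y + 1 to the basis.

S(f_1,g_3): lcm = x**2*y. S = -x**2 - x*y - y**2 + y.
  leading term x**2: subtract (1)·g_3 from -x**2 - x*y - y**2 + y → -x*y + x - y**2 + 2*y - 1
  leading term x*y: subtract (2)·f_1 from -x*y + x - y**2 + 2*y - 1 → -y**2 + 2*y - 1
  leading term y**2: no divisor's leading term divides it; move -y**2 to the remainder.
  leading term y: no divisor's leading term divides it; move 2*y to the remainder.
  leading term 1: no divisor's leading term divides it; move -1 to the remainder.
  remainder -y**2 + 2*y - 1 ≠ 0; add g_4 = -y**2 + 2*y - 1 to the basis.

The other S-polynomials (S(f_2,g_3), S(f_1,g_4), S(f_2,g_4), S(g_3,g_4)) all reduce to 0 modulo the current basis, so we have a Gröbner basis.
Inter-reduce: drop elements whose leading term is divisible by another's, tail-reduce, and make monic.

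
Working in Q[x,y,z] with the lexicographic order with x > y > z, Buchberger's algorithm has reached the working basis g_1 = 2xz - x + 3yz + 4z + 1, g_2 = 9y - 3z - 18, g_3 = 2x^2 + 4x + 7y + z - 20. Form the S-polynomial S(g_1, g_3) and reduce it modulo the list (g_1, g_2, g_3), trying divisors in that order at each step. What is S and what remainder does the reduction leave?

lcm(LM(g_1), LM(g_3)) = x^2z.
S = (lcm/LT(g_1))·g_1 − (lcm/LT(g_3))·g_3 = -1/2x^2 + 3/2xyz + 1/2x - 7/2yz - 1/2z^2 + 10z.
Reduce S modulo (g_1, g_2, g_3) in that order:
  leading term x^2: subtract (-1/4)·g_3 from -1/2x^2 + 3/2xyz + 1/2x - 7/2yz - 1/2z^2 + 10z → 3/2xyz + 3/2x - 7/2yz + 7/4y - 1/2z^2 + 41/4z - 5
  leading term xyz: subtract (3/4y)·g_1 from 3/2xyz + 3/2x - 7/2yz + 7/4y - 1/2z^2 + 41/4z - 5 → 3/4xy + 3/2x - 9/4y^2z - 13/2yz + y - 1/2z^2 + 41/4z - 5
  leading term xy: subtract (1/12x)·g_2 from 3/4xy + 3/2x - 9/4y^2z - 13/2yz + y - 1/2z^2 + 41/4z - 5 → 1/4xz + 3x - 9/4y^2z - 13/2yz + y - 1/2z^2 + 41/4z - 5
  leading term xz: subtract (1/8)·g_1 from 1/4xz + 3x - 9/4y^2z - 13/2yz + y - 1/2z^2 + 41/4z - 5 → 25/8x - 9/4y^2z - 55/8yz + y - 1/2z^2 + 39/4z - 41/8
  leading term x: no divisor's leading term divides it; move 25/8x to the remainder.
  leading term y^2z: subtract (-1/4yz)·g_2 from -9/4y^2z - 55/8yz + y - 1/2z^2 + 39/4z - 41/8 → -3/4yz^2 - 91/8yz + y - 1/2z^2 + 39/4z - 41/8
  leading term yz^2: subtract (-1/12z^2)·g_2 from -3/4yz^2 - 91/8yz + y - 1/2z^2 + 39/4z - 41/8 → -91/8yz + y - 1/4z^3 - 2z^2 + 39/4z - 41/8
  leading term yz: subtract (-91/72z)·g_2 from -91/8yz + y - 1/4z^3 - 2z^2 + 39/4z - 41/8 → y - 1/4z^3 - 139/24z^2 - 13z - 41/8
  leading term y: subtract (1/9)·g_2 from y - 1/4z^3 - 139/24z^2 - 13z - 41/8 → -1/4z^3 - 139/24z^2 - 38/3z - 25/8
  leading term z^3: no divisor's leading term divides it; move -1/4z^3 to the remainder.
  leading term z^2: no divisor's leading term divides it; move -139/24z^2 to the remainder.
  leading term z: no divisor's leading term divides it; move -38/3z to the remainder.
  leading term 1: no divisor's leading term divides it; move -25/8 to the remainder.
The remainder 25/8x - 1/4z^3 - 139/24z^2 - 38/3z - 25/8 is nonzero, so it would be added as the next basis element.
This is the inner loop of Buchberger's algorithm — each nonzero remainder becomes a new basis element.

S(g_1, g_3) = -1/2x^2 + 3/2xyz + 1/2x - 7/2yz - 1/2z^2 + 10z; remainder on division = 25/8x - 1/4z^3 - 139/24z^2 - 38/3z - 25/8.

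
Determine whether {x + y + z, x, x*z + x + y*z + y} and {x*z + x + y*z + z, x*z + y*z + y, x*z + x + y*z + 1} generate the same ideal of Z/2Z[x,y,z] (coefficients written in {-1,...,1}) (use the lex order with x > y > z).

No, the ideals differ.

Equality of ideals is decidable: compute both reduced Gröbner bases (unique for the ordering) and check whether they agree.
Buchberger on the first generating set:
f_1 = x + y + z, LT = x.
f_2 = x, LT = x.
f_3 = x*z + x + y*z + y, LT = x*z.

S(f_1,f_2): lcm = x. S = y + z.
  leading term y: no divisor's leading term divides it; move y to the remainder.
  leading term z: no divisor's leading term divides it; move z to the remainder.
  remainder y + z ≠ 0; add g_4 = y + z to the basis.

S(f_1,f_3): lcm = x*z. S = x + y + z**2.
  leading term x: subtract (1)·f_1 from x + y + z**2 → z**2 + z
  leading term z**2: no divisor's leading term divides it; move z**2 to the remainder.
  leading term z: no divisor's leading term divides it; move z to the remainder.
  remainder z**2 + z ≠ 0; add g_5 = z**2 + z to the basis.

The other S-polynomials (S(f_2,f_3), S(f_1,g_4), S(f_2,g_4), S(f_3,g_4), S(f_1,g_5), S(f_2,g_5), S(f_3,g_5), S(g_4,g_5)) all reduce to 0 modulo the current basis, so we have a Gröbner basis.
Inter-reduce: drop elements whose leading term is divisible by another's, tail-reduce, and make monic.
Reduced Gröbner basis: {x, y + z, z**2 + z}.

Buchberger on the second generating set:
h_1 = x*z + x + y*z + z, LT = x*z.
h_2 = x*z + y*z + y, LT = x*z.
h_3 = x*z + x + y*z + 1, LT = x*z.

S(h_1,h_2): lcm = x*z. S = x + y + z.
  leading term x: no divisor's leading term divides it; move x to the remainder.
  leading term y: no divisor's leading term divides it; move y to the remainder.
  leading term z: no divisor's leading term divides it; move z to the remainder.
  remainder x + y + z ≠ 0; add k_4 = x + y + z to the basis.

S(h_1,h_3): lcm = x*z. S = z + 1.
  leading term z: no divisor's leading term divides it; move z to the remainder.
  leading term 1: no divisor's leading term divides it; move 1 to the remainder.
  remainder z + 1 ≠ 0; add k_5 = z + 1 to the basis.

S(h_1,k_4): lcm = x*z. S = x + z**2 + z.
  leading term x: subtract (1)·k_4 from x + z**2 + z → y + z**2
  leading term y: no divisor's leading term divides it; move y to the remainder.
  leading term z**2: subtract (z)·k_5 from z**2 → z
  leading term z: subtract (1)·k_5 from z → 1
  leading term 1: no divisor's leading term divides it; move 1 to the remainder.
  remainder y + 1 ≠ 0; add k_6 = y + 1 to the basis.

The other S-polynomials (S(h_2,h_3), S(h_2,k_4), S(h_3,k_4), S(h_1,k_5), S(h_2,k_5), S(h_3,k_5), S(k_4,k_5), S(h_1,k_6), S(h_2,k_6), S(h_3,k_6), S(k_4,k_6), S(k_5,k_6)) all reduce to 0 modulo the current basis, so we have a Gröbner basis.
Inter-reduce: drop elements whose leading term is divisible by another's, tail-reduce, and make monic.
Reduced Gröbner basis: {x, y + 1, z + 1}.

The bases are distinct; the ideals are different.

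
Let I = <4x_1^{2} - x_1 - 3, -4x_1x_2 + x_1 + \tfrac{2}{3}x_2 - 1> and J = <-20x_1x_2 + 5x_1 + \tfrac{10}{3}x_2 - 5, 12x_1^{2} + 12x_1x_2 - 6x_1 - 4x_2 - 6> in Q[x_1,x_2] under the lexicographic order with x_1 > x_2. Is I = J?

No, the ideals differ.

For a fixed monomial order, each ideal has a unique reduced Gröbner basis; comparing bases decides equality.
Buchberger on the first generating set:
f_1 = 4x_1^{2} - x_1 - 3, LT = x_1^{2}.
f_2 = -4x_1x_2 + x_1 + \tfrac{2}{3}x_2 - 1, LT = x_1x_2.

S(f_1,f_2): lcm = x_1^{2}x_2. S = \tfrac{1}{4}x_1^{2} - \tfrac{1}{12}x_1x_2 - \tfrac{1}{4}x_1 - \tfrac{3}{4}x_2.
  leading term x_1^{2}: subtract (\tfrac{1}{16})·f_1 from \tfrac{1}{4}x_1^{2} - \tfrac{1}{12}x_1x_2 - \tfrac{1}{4}x_1 - \tfrac{3}{4}x_2 → -\tfrac{1}{12}x_1x_2 - \tfrac{3}{16}x_1 - \tfrac{3}{4}x_2 + \tfrac{3}{16}
  leading term x_1x_2: subtract (\tfrac{1}{48})·f_2 from -\tfrac{1}{12}x_1x_2 - \tfrac{3}{16}x_1 - \tfrac{3}{4}x_2 + \tfrac{3}{16} → -\tfrac{5}{24}x_1 - \tfrac{55}{72}x_2 + \tfrac{5}{24}
  leading term x_1: no divisor's leading term divides it; move -\tfrac{5}{24}x_1 to the remainder.
  leading term x_2: no divisor's leading term divides it; move -\tfrac{55}{72}x_2 to the remainder.
  leading term 1: no divisor's leading term divides it; move \tfrac{5}{24} to the remainder.
  remainder -\tfrac{5}{24}x_1 - \tfrac{55}{72}x_2 + \tfrac{5}{24} ≠ 0; add g_3 = -\tfrac{5}{24}x_1 - \tfrac{55}{72}x_2 + \tfrac{5}{24} to the basis.

S(f_2,g_3): lcm = x_1x_2. S = -\tfrac{1}{4}x_1 - \tfrac{11}{3}x_2^{2} + \tfrac{5}{6}x_2 + \tfrac{1}{4}.
  leading term x_1: subtract (\tfrac{6}{5})·g_3 from -\tfrac{1}{4}x_1 - \tfrac{11}{3}x_2^{2} + \tfrac{5}{6}x_2 + \tfrac{1}{4} → -\tfrac{11}{3}x_2^{2} + \tfrac{7}{4}x_2
  leading term x_2^{2}: no divisor's leading term divides it; move -\tfrac{11}{3}x_2^{2} to the remainder.
  leading term x_2: no divisor's leading term divides it; move \tfrac{7}{4}x_2 to the remainder.
  remainder -\tfrac{11}{3}x_2^{2} + \tfrac{7}{4}x_2 ≠ 0; add g_4 = -\tfrac{11}{3}x_2^{2} + \tfrac{7}{4}x_2 to the basis.

The other S-polynomials (S(f_1,g_3), S(f_1,g_4), S(f_2,g_4), S(g_3,g_4)) all reduce to 0 modulo the current basis, so we have a Gröbner basis.
Inter-reduce: drop elements whose leading term is divisible by another's, tail-reduce, and make monic.
Reduced Gröbner basis: {x_1 + \tfrac{11}{3}x_2 - 1, x_2^{2} - \tfrac{21}{44}x_2}.

Buchberger on the second generating set:
h_1 = -20x_1x_2 + 5x_1 + \tfrac{10}{3}x_2 - 5, LT = x_1x_2.
h_2 = 12x_1^{2} + 12x_1x_2 - 6x_1 - 4x_2 - 6, LT = x_1^{2}.

S(h_1,h_2): lcm = x_1^{2}x_2. S = -\tfrac{1}{4}x_1^{2} - x_1x_2^{2} + \tfrac{1}{3}x_1x_2 + \tfrac{1}{4}x_1 + \tfrac{1}{3}x_2^{2} + \tfrac{1}{2}x_2.
  leading term x_1^{2}: subtract (-\tfrac{1}{48})·h_2 from -\tfrac{1}{4}x_1^{2} - x_1x_2^{2} + \tfrac{1}{3}x_1x_2 + \tfrac{1}{4}x_1 + \tfrac{1}{3}x_2^{2} + \tfrac{1}{2}x_2 → -x_1x_2^{2} + \tfrac{7}{12}x_1x_2 + \tfrac{1}{8}x_1 + \tfrac{1}{3}x_2^{2} + \tfrac{5}{12}x_2 - \tfrac{1}{8}
  leading term x_1x_2^{2}: subtract (\tfrac{1}{20}x_2)·h_1 from -x_1x_2^{2} + \tfrac{7}{12}x_1x_2 + \tfrac{1}{8}x_1 + \tfrac{1}{3}x_2^{2} + \tfrac{5}{12}x_2 - \tfrac{1}{8} → \tfrac{1}{3}x_1x_2 + \tfrac{1}{8}x_1 + \tfrac{1}{6}x_2^{2} + \tfrac{2}{3}x_2 - \tfrac{1}{8}
  leading term x_1x_2: subtract (-\tfrac{1}{60})·h_1 from \tfrac{1}{3}x_1x_2 + \tfrac{1}{8}x_1 + \tfrac{1}{6}x_2^{2} + \tfrac{2}{3}x_2 - \tfrac{1}{8} → \tfrac{5}{24}x_1 + \tfrac{1}{6}x_2^{2} + \tfrac{13}{18}x_2 - \tfrac{5}{24}
  leading term x_1: no divisor's leading term divides it; move \tfrac{5}{24}x_1 to the remainder.
  leading term x_2^{2}: no divisor's leading term divides it; move \tfrac{1}{6}x_2^{2} to the remainder.
  leading term x_2: no divisor's leading term divides it; move \tfrac{13}{18}x_2 to the remainder.
  leading term 1: no divisor's leading term divides it; move -\tfrac{5}{24} to the remainder.
  remainder \tfrac{5}{24}x_1 + \tfrac{1}{6}x_2^{2} + \tfrac{13}{18}x_2 - \tfrac{5}{24} ≠ 0; add k_3 = \tfrac{5}{24}x_1 + \tfrac{1}{6}x_2^{2} + \tfrac{13}{18}x_2 - \tfrac{5}{24} to the basis.

S(h_1,k_3): lcm = x_1x_2. S = -\tfrac{1}{4}x_1 - \tfrac{4}{5}x_2^{3} - \tfrac{52}{15}x_2^{2} + \tfrac{5}{6}x_2 + \tfrac{1}{4}.
  leading term x_1: subtract (-\tfrac{6}{5})·k_3 from -\tfrac{1}{4}x_1 - \tfrac{4}{5}x_2^{3} - \tfrac{52}{15}x_2^{2} + \tfrac{5}{6}x_2 + \tfrac{1}{4} → -\tfrac{4}{5}x_2^{3} - \tfrac{49}{15}x_2^{2} + \tfrac{17}{10}x_2
  leading term x_2^{3}: no divisor's leading term divides it; move -\tfrac{4}{5}x_2^{3} to the remainder.
  leading term x_2^{2}: no divisor's leading term divides it; move -\tfrac{49}{15}x_2^{2} to the remainder.
  leading term x_2: no divisor's leading term divides it; move \tfrac{17}{10}x_2 to the remainder.
  remainder -\tfrac{4}{5}x_2^{3} - \tfrac{49}{15}x_2^{2} + \tfrac{17}{10}x_2 ≠ 0; add k_4 = -\tfrac{4}{5}x_2^{3} - \tfrac{49}{15}x_2^{2} + \tfrac{17}{10}x_2 to the basis.

The other S-polynomials (S(h_2,k_3), S(h_1,k_4), S(h_2,k_4), S(k_3,k_4)) all reduce to 0 modulo the current basis, so we have a Gröbner basis.
Inter-reduce: drop elements whose leading term is divisible by another's, tail-reduce, and make monic.
Reduced Gröbner basis: {x_1 + \tfrac{4}{5}x_2^{2} + \tfrac{52}{15}x_2 - 1, x_2^{3} + \tfrac{49}{12}x_2^{2} - \tfrac{17}{8}x_2}.

These differ, so the ideals are not equal.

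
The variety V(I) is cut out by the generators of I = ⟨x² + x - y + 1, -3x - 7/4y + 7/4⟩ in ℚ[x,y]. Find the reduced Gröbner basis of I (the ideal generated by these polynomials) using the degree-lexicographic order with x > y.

G = {y² - 326/49y + 277/49, x + 7/12y - 7/12}

f_1 = x² + x - y + 1, LT = x².
f_2 = -3x - 7/4y + 7/4, LT = x.

S(f_1,f_2): lcm = x². S = -7/12xy + 19/12x - y + 1.
  reduce S modulo (f_1, f_2):
  remainder 49/144y² - 163/72y + 277/144 ≠ 0; add g_3 = 49/144y² - 163/72y + 277/144 to the basis.

The other S-polynomials (S(f_1,g_3), S(f_2,g_3)) all reduce to 0 modulo the current basis, so we have a Gröbner basis.
Inter-reduce: drop elements whose leading term is divisible by another's, tail-reduce, and make monic.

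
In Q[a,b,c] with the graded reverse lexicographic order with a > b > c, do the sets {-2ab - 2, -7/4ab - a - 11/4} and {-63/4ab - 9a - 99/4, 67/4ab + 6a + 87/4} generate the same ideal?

For a fixed monomial order, each ideal has a unique reduced Gröbner basis; comparing bases decides equality.
Buchberger on the first generating set:
f_1 = -2ab - 2, LT = ab.
f_2 = -7/4ab - a - 11/4, LT = ab.

S(f_1,f_2): lcm = ab. S = -4/7a - 4/7.
  leading term a: no divisor's leading term divides it; move -4/7a to the remainder.
  leading term 1: no divisor's leading term divides it; move -4/7 to the remainder.
  remainder -4/7a - 4/7 ≠ 0; add g_3 = -4/7a - 4/7 to the basis.

S(f_1,g_3): lcm = ab. S = -b + 1.
  leading term b: no divisor's leading term divides it; move -b to the remainder.
  leading term 1: no divisor's leading term divides it; move 1 to the remainder.
  remainder -b + 1 ≠ 0; add g_4 = -b + 1 to the basis.

The other S-polynomials (S(f_2,g_3), S(f_1,g_4), S(f_2,g_4), S(g_3,g_4)) all reduce to 0 modulo the current basis, so we have a Gröbner basis.
Inter-reduce: drop elements whose leading term is divisible by another's, tail-reduce, and make monic.
Reduced Gröbner basis: {a + 1, b - 1}.

Buchberger on the second generating set:
h_1 = -63/4ab - 9a - 99/4, LT = ab.
h_2 = 67/4ab + 6a + 87/4, LT = ab.

S(h_1,h_2): lcm = ab. S = 100/469a + 128/469.
  leading term a: no divisor's leading term divides it; move 100/469a to the remainder.
  leading term 1: no divisor's leading term divides it; move 128/469 to the remainder.
  remainder 100/469a + 128/469 ≠ 0; add k_3 = 100/469a + 128/469 to the basis.

S(h_1,k_3): lcm = ab. S = 4/7a - 32/25b + 11/7.
  leading term a: subtract (67/25)·k_3 from 4/7a - 32/25b + 11/7 → -32/25b + 21/25
  leading term b: no divisor's leading term divides it; move -32/25b to the remainder.
  leading term 1: no divisor's leading term divides it; move 21/25 to the remainder.
  remainder -32/25b + 21/25 ≠ 0; add k_4 = -32/25b + 21/25 to the basis.

The other S-polynomials (S(h_2,k_3), S(h_1,k_4), S(h_2,k_4), S(k_3,k_4)) all reduce to 0 modulo the current basis, so we have a Gröbner basis.
Inter-reduce: drop elements whose leading term is divisible by another's, tail-reduce, and make monic.
Reduced Gröbner basis: {a + 32/25, b - 21/32}.

Since the reduced bases disagree, the two ideals are not the same.

No, the ideals differ.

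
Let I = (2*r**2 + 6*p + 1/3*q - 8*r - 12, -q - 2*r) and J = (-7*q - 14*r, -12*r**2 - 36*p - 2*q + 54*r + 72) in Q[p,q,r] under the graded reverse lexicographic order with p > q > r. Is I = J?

Equality of ideals is decidable: compute both reduced Gröbner bases (unique for the ordering) and check whether they agree.
Buchberger on the first generating set:
f_1 = 2*r**2 + 6*p + 1/3*q - 8*r - 12, LT = r**2.
f_2 = -q - 2*r, LT = q.

The S-polynomials (S(f_1,f_2)) all reduce to 0 modulo the current basis, so we have a Gröbner basis.
Inter-reduce: drop elements whose leading term is divisible by another's, tail-reduce, and make monic.
Reduced Gröbner basis: {r**2 + 3*p - 13/3*r - 6, q + 2*r}.

Buchberger on the second generating set:
h_1 = -7*q - 14*r, LT = q.
h_2 = -12*r**2 - 36*p - 2*q + 54*r + 72, LT = r**2.

The S-polynomials (S(h_1,h_2)) all reduce to 0 modulo the current basis, so we have a Gröbner basis.
Inter-reduce: drop elements whose leading term is divisible by another's, tail-reduce, and make monic.
Reduced Gröbner basis: {r**2 + 3*p - 29/6*r - 6, q + 2*r}.

The bases are distinct; the ideals are different.

No, the ideals differ.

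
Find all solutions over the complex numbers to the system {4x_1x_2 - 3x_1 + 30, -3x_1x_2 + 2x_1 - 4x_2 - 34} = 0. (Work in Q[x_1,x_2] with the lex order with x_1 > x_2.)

{(2, -3), (-60, 7/8)}

Compute a lex Gröbner basis by Buchberger's algorithm.
f_1 = 4x_1x_2 - 3x_1 + 30, LT = x_1x_2.
f_2 = -3x_1x_2 + 2x_1 - 4x_2 - 34, LT = x_1x_2.

S(f_1,f_2): lcm = x_1x_2. S = -1/12x_1 - 4/3x_2 - 23/6.
  leading term x_1: no divisor's leading term divides it; move -1/12x_1 to the remainder.
  leading term x_2: no divisor's leading term divides it; move -4/3x_2 to the remainder.
  leading term 1: no divisor's leading term divides it; move -23/6 to the remainder.
  remainder -1/12x_1 - 4/3x_2 - 23/6 ≠ 0; add h_3 = -1/12x_1 - 4/3x_2 - 23/6 to the basis.

S(f_1,h_3): lcm = x_1x_2. S = -3/4x_1 - 16x_2^2 - 46x_2 + 15/2.
  leading term x_1: subtract (9)·h_3 from -3/4x_1 - 16x_2^2 - 46x_2 + 15/2 → -16x_2^2 - 34x_2 + 42
  leading term x_2^2: no divisor's leading term divides it; move -16x_2^2 to the remainder.
  leading term x_2: no divisor's leading term divides it; move -34x_2 to the remainder.
  leading term 1: no divisor's leading term divides it; move 42 to the remainder.
  remainder -16x_2^2 - 34x_2 + 42 ≠ 0; add h_4 = -16x_2^2 - 34x_2 + 42 to the basis.

The other S-polynomials (S(f_2,h_3), S(f_1,h_4), S(f_2,h_4), S(h_3,h_4)) all reduce to 0 modulo the current basis, so we have a Gröbner basis.
Inter-reduce: drop elements whose leading term is divisible by another's, tail-reduce, and make monic.
Reduced Gröbner basis: {x_1 + 16x_2 + 46, x_2^2 + 17/8x_2 - 21/8}.

The lex basis is triangular: the last element involves only x_2. Solving x_2^2 + 17/8x_2 - 21/8 = 0 gives x_2 ∈ {-3, 7/8}; substituting each value into the earlier elements determines the remaining variables.
  x_2 = -3: the earlier basis element becomes x_1 - 2 = 0, giving x_1 = 2 — point (2, -3).
  x_2 = 7/8: the earlier basis element becomes x_1 + 60 = 0, giving x_1 = -60 — point (-60, 7/8).
Check: every point annihilates each of the original generators.
Zero-dimensionality of the ideal guarantees finitely many solutions over ℂ.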